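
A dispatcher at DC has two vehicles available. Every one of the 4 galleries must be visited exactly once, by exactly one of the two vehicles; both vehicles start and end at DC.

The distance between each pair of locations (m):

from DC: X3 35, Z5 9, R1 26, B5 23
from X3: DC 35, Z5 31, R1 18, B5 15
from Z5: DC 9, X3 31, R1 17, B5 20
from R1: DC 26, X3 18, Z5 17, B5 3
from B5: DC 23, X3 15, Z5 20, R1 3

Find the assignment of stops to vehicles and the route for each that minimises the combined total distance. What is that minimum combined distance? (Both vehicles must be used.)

Minimum combined distance: 97 m.

Try each way of splitting the stops between the two vehicles (each non-empty) and, for each split, find the best tour for each vehicle:
  {X3} + {Z5, R1, B5}: 70 + 52 = 122
  {Z5} + {X3, R1, B5}: 18 + 79 = 97
  {X3, Z5} + {R1, B5}: 75 + 52 = 127
  {R1} + {X3, Z5, B5}: 52 + 78 = 130
  {X3, R1} + {Z5, B5}: 79 + 52 = 131
  {Z5, R1} + {X3, B5}: 52 + 73 = 125
  … (7 splits in total)
Best: vehicle 1 DC → Z5 → DC = 18; vehicle 2 DC → X3 → R1 → B5 → DC = 79; combined 97.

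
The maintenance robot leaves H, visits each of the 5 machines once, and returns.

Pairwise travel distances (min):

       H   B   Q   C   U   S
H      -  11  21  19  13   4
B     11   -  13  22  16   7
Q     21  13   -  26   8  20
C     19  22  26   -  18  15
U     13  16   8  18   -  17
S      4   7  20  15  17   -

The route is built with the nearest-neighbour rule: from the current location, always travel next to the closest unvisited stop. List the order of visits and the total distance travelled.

Nearest-neighbour total = 69 min; route H → S → B → Q → U → C → H.

H → [S:4 / B:11 / U:13 / C:19 / Q:21] → S (4)
S → [B:7 / C:15 / U:17 / Q:20] → B (7)
B → [Q:13 / U:16 / C:22] → Q (13)
Q → [U:8 / C:26] → U (8)
U → [C:18] → C (18)
Return C→H: 19.
Total = 4 + 7 + 13 + 8 + 18 + 19 = 69.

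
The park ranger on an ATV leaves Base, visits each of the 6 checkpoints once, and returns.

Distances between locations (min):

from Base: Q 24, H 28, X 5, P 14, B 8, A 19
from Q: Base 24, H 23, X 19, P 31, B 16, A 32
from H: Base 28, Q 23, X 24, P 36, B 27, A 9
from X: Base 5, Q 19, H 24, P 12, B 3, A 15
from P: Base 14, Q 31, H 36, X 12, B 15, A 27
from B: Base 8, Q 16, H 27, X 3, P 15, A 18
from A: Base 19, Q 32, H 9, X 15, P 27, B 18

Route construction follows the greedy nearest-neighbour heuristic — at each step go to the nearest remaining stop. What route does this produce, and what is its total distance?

Base → [X:5 / B:8 / P:14 / A:19 / Q:24 / H:28] → X (5)
X → [B:3 / P:12 / A:15 / Q:19 / H:24] → B (3)
B → [P:15 / Q:16 / A:18 / H:27] → P (15)
P → [A:27 / Q:31 / H:36] → A (27)
A → [H:9 / Q:32] → H (9)
H → [Q:23] → Q (23)
Return Q→Base: 24.
Total = 5 + 3 + 15 + 27 + 9 + 23 + 24 = 106.

106 min along Base → X → B → P → A → H → Q → Base.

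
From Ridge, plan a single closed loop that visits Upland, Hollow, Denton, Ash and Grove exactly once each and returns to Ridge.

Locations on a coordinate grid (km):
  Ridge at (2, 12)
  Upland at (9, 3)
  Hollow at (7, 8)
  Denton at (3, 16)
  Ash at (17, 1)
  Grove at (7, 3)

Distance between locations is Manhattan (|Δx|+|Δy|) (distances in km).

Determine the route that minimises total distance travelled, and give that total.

With 5 stops there are 5!/2 = 60 distinct round trips (a route and its reverse cost the same).
Ridge→Upland→Hollow→Denton→Ash→Grove→Ridge: 16+7+12+29+12+14 = 90
Ridge→Upland→Hollow→Denton→Grove→Ash→Ridge: 16+7+12+17+12+26 = 90
Ridge→Upland→Hollow→Ash→Denton→Grove→Ridge: 16+7+17+29+17+14 = 100
Ridge→Upland→Hollow→Ash→Grove→Denton→Ridge: 16+7+17+12+17+5 = 74
Ridge→Upland→Hollow→Grove→Denton→Ash→Ridge: 16+7+5+17+29+26 = 100
Ridge→Upland→Hollow→Grove→Ash→Denton→Ridge: 16+7+5+12+29+5 = 74
Ridge→Upland→Denton→Hollow→Ash→Grove→Ridge: 16+19+12+17+12+14 = 90
Ridge→Upland→Denton→Hollow→Grove→Ash→Ridge: 16+19+12+5+12+26 = 90
Ridge→Upland→Denton→Ash→Hollow→Grove→Ridge: 16+19+29+17+5+14 = 100
Ridge→Upland→Denton→Ash→Grove→Hollow→Ridge: 16+19+29+12+5+9 = 90
Ridge→Upland→Denton→Grove→Hollow→Ash→Ridge: 16+19+17+5+17+26 = 100
Ridge→Upland→Denton→Grove→Ash→Hollow→Ridge: 16+19+17+12+17+9 = 90
Ridge→Upland→Ash→Hollow→Denton→Grove→Ridge: 16+10+17+12+17+14 = 86
Ridge→Upland→Ash→Hollow→Grove→Denton→Ridge: 16+10+17+5+17+5 = 70
… (46 more)
Ridge→Upland→Ash→Grove→Hollow→Denton→Ridge: 16+10+12+5+12+5 = 60  ← best
The minimum is 60.
One optimal route: Ridge → Upland → Ash → Grove → Hollow → Denton → Ridge (or its reverse).

Minimum total distance: 60 km.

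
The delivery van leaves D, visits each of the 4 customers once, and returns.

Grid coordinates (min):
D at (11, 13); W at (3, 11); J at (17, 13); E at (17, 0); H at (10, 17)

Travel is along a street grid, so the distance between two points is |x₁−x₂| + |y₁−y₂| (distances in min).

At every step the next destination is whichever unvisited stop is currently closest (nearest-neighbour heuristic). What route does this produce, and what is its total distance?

From D: distances to unvisited — H=5, J=6, W=10, E=19. Nearest is H (5).
From H: distances to unvisited — J=11, W=13, E=24. Nearest is J (11).
From J: distances to unvisited — E=13, W=16. Nearest is E (13).
From E: distances to unvisited — W=25. Nearest is W (25).
Return W→D: 10.
Total = 5 + 11 + 13 + 25 + 10 = 64.

Total distance 64 min via the nearest-neighbour route D → H → J → E → W → D.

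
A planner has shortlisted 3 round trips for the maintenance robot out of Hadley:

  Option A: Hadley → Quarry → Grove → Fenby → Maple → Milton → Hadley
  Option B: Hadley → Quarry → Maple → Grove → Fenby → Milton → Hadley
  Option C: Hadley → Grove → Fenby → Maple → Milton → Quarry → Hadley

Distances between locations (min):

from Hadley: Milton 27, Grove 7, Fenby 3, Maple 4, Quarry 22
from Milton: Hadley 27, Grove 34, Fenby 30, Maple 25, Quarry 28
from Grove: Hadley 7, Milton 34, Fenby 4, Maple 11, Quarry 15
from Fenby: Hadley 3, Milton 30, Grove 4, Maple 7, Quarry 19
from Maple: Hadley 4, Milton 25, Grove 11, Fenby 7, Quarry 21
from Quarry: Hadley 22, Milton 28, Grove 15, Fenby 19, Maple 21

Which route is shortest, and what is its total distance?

Option A: 22 + 15 + 4 + 7 + 25 + 27 = 100
Option B: 22 + 21 + 11 + 4 + 30 + 27 = 115
Option C: 7 + 4 + 7 + 25 + 28 + 22 = 93

Shortest is Option C, total 93 min.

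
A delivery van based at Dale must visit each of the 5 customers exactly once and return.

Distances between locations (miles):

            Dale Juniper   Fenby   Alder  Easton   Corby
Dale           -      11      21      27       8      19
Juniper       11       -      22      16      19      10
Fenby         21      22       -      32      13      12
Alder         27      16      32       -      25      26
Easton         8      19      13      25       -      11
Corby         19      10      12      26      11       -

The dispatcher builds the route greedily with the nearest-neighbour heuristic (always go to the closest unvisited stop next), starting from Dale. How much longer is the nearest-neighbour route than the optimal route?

Dale: Easton=8, Juniper=11, Corby=19, Fenby=21, Alder=27 ⇒ Easton
Easton: Corby=11, Fenby=13, Juniper=19, Alder=25 ⇒ Corby
Corby: Juniper=10, Fenby=12, Alder=26 ⇒ Juniper
Juniper: Alder=16, Fenby=22 ⇒ Alder
Alder: Fenby=32 ⇒ Fenby
NN route Dale → Easton → Corby → Juniper → Alder → Fenby → Dale costs 98.
Optimal: Dale → Juniper → Alder → Corby → Fenby → Easton → Dale costs 86 (by enumerating all 60 distinct tours).
Excess = 98 − 86 = 12.

12 miles longer than the optimal tour.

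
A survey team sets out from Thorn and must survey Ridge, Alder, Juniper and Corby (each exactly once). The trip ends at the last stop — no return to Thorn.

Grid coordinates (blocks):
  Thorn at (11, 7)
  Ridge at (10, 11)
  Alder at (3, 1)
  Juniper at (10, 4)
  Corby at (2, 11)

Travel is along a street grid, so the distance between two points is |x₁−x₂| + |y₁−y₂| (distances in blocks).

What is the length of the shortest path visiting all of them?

Minimum one-way distance = 30 blocks.

There are 4! = 24 possible orderings.
Thorn→Ridge→Alder→Juniper→Corby: 5+17+10+15 = 47
Thorn→Ridge→Alder→Corby→Juniper: 5+17+11+15 = 48
Thorn→Ridge→Juniper→Alder→Corby: 5+7+10+11 = 33
Thorn→Ridge→Juniper→Corby→Alder: 5+7+15+11 = 38
Thorn→Ridge→Corby→Alder→Juniper: 5+8+11+10 = 34
Thorn→Ridge→Corby→Juniper→Alder: 5+8+15+10 = 38
Thorn→Alder→Ridge→Juniper→Corby: 14+17+7+15 = 53
Thorn→Alder→Ridge→Corby→Juniper: 14+17+8+15 = 54
Thorn→Alder→Juniper→Ridge→Corby: 14+10+7+8 = 39
Thorn→Alder→Juniper→Corby→Ridge: 14+10+15+8 = 47
Thorn→Alder→Corby→Ridge→Juniper: 14+11+8+7 = 40
Thorn→Alder→Corby→Juniper→Ridge: 14+11+15+7 = 47
Thorn→Juniper→Ridge→Alder→Corby: 4+7+17+11 = 39
Thorn→Juniper→Ridge→Corby→Alder: 4+7+8+11 = 30
… (10 more)
The minimum is 30.
One shortest path: Thorn → Juniper → Ridge → Corby → Alder.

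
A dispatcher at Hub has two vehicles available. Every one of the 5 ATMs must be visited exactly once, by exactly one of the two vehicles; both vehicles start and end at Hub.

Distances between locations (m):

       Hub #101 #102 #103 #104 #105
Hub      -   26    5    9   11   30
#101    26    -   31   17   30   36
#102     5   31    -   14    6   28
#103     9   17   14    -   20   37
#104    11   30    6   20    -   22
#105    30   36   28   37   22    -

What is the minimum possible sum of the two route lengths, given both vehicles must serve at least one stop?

Try each way of splitting the stops between the two vehicles (each non-empty) and, for each split, find the best tour for each vehicle:
  {#101} + {#102, #103, #104, #105}: 52 + 79 = 131
  {#102} + {#101, #103, #104, #105}: 10 + 95 = 105
  {#101, #102} + {#103, #104, #105}: 62 + 79 = 141
  {#103} + {#101, #102, #104, #105}: 18 + 95 = 113
  {#101, #103} + {#102, #104, #105}: 52 + 63 = 115
  {#102, #103} + {#101, #104, #105}: 28 + 95 = 123
  … (15 splits in total)
Best: vehicle 1 Hub → #102 → Hub = 10; vehicle 2 Hub → #103 → #101 → #105 → #104 → Hub = 95; combined 105.

105 m — the smallest possible combined total.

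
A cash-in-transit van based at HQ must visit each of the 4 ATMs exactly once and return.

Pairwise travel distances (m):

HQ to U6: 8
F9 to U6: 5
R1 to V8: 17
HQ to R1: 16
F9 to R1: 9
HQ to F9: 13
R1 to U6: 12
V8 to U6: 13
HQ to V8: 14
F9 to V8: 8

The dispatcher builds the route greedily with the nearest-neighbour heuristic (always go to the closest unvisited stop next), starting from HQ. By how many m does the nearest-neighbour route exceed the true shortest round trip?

HQ: U6=8, F9=13, V8=14, R1=16 ⇒ U6
U6: F9=5, R1=12, V8=13 ⇒ F9
F9: V8=8, R1=9 ⇒ V8
V8: R1=17 ⇒ R1
NN route HQ → U6 → F9 → V8 → R1 → HQ costs 54.
Optimal: HQ → V8 → F9 → R1 → U6 → HQ costs 51 (by enumerating all 12 distinct tours).
Excess = 54 − 51 = 3.

Excess over optimum: 3 m.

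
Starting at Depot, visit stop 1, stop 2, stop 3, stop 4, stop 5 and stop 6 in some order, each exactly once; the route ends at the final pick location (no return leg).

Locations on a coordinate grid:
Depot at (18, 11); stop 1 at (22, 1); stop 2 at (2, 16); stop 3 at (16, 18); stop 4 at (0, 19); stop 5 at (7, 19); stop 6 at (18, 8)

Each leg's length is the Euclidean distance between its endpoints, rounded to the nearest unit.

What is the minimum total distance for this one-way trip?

Minimum one-way distance = 48.

There are 6! = 720 possible orderings.
Depot - stop 1 - stop 2 - stop 3 - stop 4 - stop 5 - stop 6: 11+25+14+16+7+16 = 89
Depot - stop 1 - stop 2 - stop 3 - stop 4 - stop 6 - stop 5: 11+25+14+16+21+16 = 103
Depot - stop 1 - stop 2 - stop 3 - stop 5 - stop 4 - stop 6: 11+25+14+9+7+21 = 87
Depot - stop 1 - stop 2 - stop 3 - stop 5 - stop 6 - stop 4: 11+25+14+9+16+21 = 96
Depot - stop 1 - stop 2 - stop 3 - stop 6 - stop 4 - stop 5: 11+25+14+10+21+7 = 88
Depot - stop 1 - stop 2 - stop 3 - stop 6 - stop 5 - stop 4: 11+25+14+10+16+7 = 83
Depot - stop 1 - stop 2 - stop 4 - stop 3 - stop 5 - stop 6: 11+25+4+16+9+16 = 81
Depot - stop 1 - stop 2 - stop 4 - stop 3 - stop 6 - stop 5: 11+25+4+16+10+16 = 82
… (712 more)
Depot - stop 1 - stop 6 - stop 3 - stop 5 - stop 2 - stop 4: 11+8+10+9+6+4 = 48  ← best
The minimum is 48.
One shortest path: Depot → stop 1 → stop 6 → stop 3 → stop 5 → stop 2 → stop 4.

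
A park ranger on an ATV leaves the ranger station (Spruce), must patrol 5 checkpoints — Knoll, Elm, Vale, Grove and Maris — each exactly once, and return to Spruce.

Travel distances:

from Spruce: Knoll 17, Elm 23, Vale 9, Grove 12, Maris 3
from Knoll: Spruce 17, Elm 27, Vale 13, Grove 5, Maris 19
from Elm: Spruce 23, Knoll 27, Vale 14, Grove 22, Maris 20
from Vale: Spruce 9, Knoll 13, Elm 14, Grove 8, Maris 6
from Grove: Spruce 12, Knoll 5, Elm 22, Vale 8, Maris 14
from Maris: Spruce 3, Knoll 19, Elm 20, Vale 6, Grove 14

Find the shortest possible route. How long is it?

67 — the shortest possible round trip.

Spruce - Knoll - Elm - Vale - Grove - Maris - Spruce: 17+27+14+8+14+3 = 83
Spruce - Knoll - Elm - Vale - Maris - Grove - Spruce: 17+27+14+6+14+12 = 90
Spruce - Knoll - Elm - Grove - Vale - Maris - Spruce: 17+27+22+8+6+3 = 83
Spruce - Knoll - Elm - Grove - Maris - Vale - Spruce: 17+27+22+14+6+9 = 95
Spruce - Knoll - Elm - Maris - Vale - Grove - Spruce: 17+27+20+6+8+12 = 90
Spruce - Knoll - Elm - Maris - Grove - Vale - Spruce: 17+27+20+14+8+9 = 95
Spruce - Knoll - Vale - Elm - Grove - Maris - Spruce: 17+13+14+22+14+3 = 83
Spruce - Knoll - Vale - Elm - Maris - Grove - Spruce: 17+13+14+20+14+12 = 90
Spruce - Knoll - Vale - Grove - Elm - Maris - Spruce: 17+13+8+22+20+3 = 83
Spruce - Knoll - Vale - Grove - Maris - Elm - Spruce: 17+13+8+14+20+23 = 95
Spruce - Knoll - Vale - Maris - Elm - Grove - Spruce: 17+13+6+20+22+12 = 90
Spruce - Knoll - Vale - Maris - Grove - Elm - Spruce: 17+13+6+14+22+23 = 95
Spruce - Knoll - Grove - Elm - Vale - Maris - Spruce: 17+5+22+14+6+3 = 67
Spruce - Knoll - Grove - Elm - Maris - Vale - Spruce: 17+5+22+20+6+9 = 79
… (46 more)
The minimum is 67.
One optimal route: Spruce → Knoll → Grove → Elm → Vale → Maris → Spruce (or its reverse).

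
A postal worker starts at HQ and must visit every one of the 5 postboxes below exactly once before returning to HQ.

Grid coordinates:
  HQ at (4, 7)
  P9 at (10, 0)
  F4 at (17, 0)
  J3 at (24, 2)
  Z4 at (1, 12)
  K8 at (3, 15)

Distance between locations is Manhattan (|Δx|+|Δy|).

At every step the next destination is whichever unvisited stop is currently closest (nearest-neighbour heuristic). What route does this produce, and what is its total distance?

At HQ the remaining stops are Z4 8, K8 9, P9 13, F4 20, J3 25; go to Z4.
At Z4 the remaining stops are K8 5, P9 21, F4 28, J3 33; go to K8.
At K8 the remaining stops are P9 22, F4 29, J3 34; go to P9.
At P9 the remaining stops are F4 7, J3 16; go to F4.
At F4 the remaining stops are J3 9; go to J3.
Return J3→HQ: 25.
Total = 8 + 5 + 22 + 7 + 9 + 25 = 76.

Total distance 76 via the nearest-neighbour route HQ → Z4 → K8 → P9 → F4 → J3 → HQ.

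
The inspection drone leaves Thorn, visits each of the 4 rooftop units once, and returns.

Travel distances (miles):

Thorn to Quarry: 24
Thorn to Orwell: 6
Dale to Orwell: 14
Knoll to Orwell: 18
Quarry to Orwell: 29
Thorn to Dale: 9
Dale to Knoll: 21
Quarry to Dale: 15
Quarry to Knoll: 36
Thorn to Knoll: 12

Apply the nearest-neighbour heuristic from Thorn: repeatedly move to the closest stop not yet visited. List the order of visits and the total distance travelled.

At Thorn the remaining stops are Orwell 6, Dale 9, Knoll 12, Quarry 24; go to Orwell.
At Orwell the remaining stops are Dale 14, Knoll 18, Quarry 29; go to Dale.
At Dale the remaining stops are Quarry 15, Knoll 21; go to Quarry.
At Quarry the remaining stops are Knoll 36; go to Knoll.
Return Knoll→Thorn: 12.
Total = 6 + 14 + 15 + 36 + 12 = 83.

83 miles along Thorn → Orwell → Dale → Quarry → Knoll → Thorn.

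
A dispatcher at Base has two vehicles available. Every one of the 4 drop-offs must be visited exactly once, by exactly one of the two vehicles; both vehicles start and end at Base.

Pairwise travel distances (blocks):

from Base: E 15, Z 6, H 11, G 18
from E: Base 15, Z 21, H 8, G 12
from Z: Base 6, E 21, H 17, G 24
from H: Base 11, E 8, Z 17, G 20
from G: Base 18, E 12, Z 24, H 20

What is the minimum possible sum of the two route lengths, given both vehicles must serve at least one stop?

Minimum combined distance: 61 blocks.

There are 2^3 − 1 = 7 ways to divide the 4 stops into two non-empty groups. For each, the best each vehicle can do is its own shortest tour through its group:
  {E} + {Z, H, G}: 30 + 61 = 91
  {Z} + {E, H, G}: 12 + 49 = 61
  {E, Z} + {H, G}: 42 + 49 = 91
  {H} + {E, Z, G}: 22 + 57 = 79
  {E, H} + {Z, G}: 34 + 48 = 82
  {Z, H} + {E, G}: 34 + 45 = 79
  … (7 splits in total)
Best: vehicle 1 Base → Z → Base = 12; vehicle 2 Base → H → E → G → Base = 49; combined 61.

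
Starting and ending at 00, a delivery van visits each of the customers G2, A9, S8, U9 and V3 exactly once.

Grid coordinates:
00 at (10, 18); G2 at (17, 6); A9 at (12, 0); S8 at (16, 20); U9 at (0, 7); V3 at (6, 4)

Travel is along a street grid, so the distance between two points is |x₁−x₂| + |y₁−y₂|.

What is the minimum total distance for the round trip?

There are 60 distinct closed tours to check (reversals are equivalent).
00 - G2 - A9 - S8 - U9 - V3 - 00: 19+11+24+29+9+18 = 110
00 - G2 - A9 - S8 - V3 - U9 - 00: 19+11+24+26+9+21 = 110
00 - G2 - A9 - U9 - S8 - V3 - 00: 19+11+19+29+26+18 = 122
00 - G2 - A9 - U9 - V3 - S8 - 00: 19+11+19+9+26+8 = 92
00 - G2 - A9 - V3 - S8 - U9 - 00: 19+11+10+26+29+21 = 116
00 - G2 - A9 - V3 - U9 - S8 - 00: 19+11+10+9+29+8 = 86
00 - G2 - S8 - A9 - U9 - V3 - 00: 19+15+24+19+9+18 = 104
00 - G2 - S8 - A9 - V3 - U9 - 00: 19+15+24+10+9+21 = 98
00 - G2 - S8 - U9 - A9 - V3 - 00: 19+15+29+19+10+18 = 110
00 - G2 - S8 - U9 - V3 - A9 - 00: 19+15+29+9+10+20 = 102
00 - G2 - S8 - V3 - A9 - U9 - 00: 19+15+26+10+19+21 = 110
00 - G2 - S8 - V3 - U9 - A9 - 00: 19+15+26+9+19+20 = 108
00 - G2 - U9 - A9 - S8 - V3 - 00: 19+18+19+24+26+18 = 124
00 - G2 - U9 - A9 - V3 - S8 - 00: 19+18+19+10+26+8 = 100
… (46 more)
00 - S8 - G2 - A9 - V3 - U9 - 00: 8+15+11+10+9+21 = 74  ← best
The minimum is 74.
One optimal route: 00 → S8 → G2 → A9 → V3 → U9 → 00 (or its reverse).

Minimum total distance: 74.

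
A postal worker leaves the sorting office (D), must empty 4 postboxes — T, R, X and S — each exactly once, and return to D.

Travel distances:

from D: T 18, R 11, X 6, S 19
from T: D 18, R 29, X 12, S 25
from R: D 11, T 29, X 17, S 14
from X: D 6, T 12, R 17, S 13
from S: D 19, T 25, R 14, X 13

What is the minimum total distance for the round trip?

68 — the shortest possible round trip.

With 4 stops there are 4!/2 = 12 distinct round trips (a route and its reverse cost the same).
D→T→R→X→S→D: 18+29+17+13+19 = 96
D→T→R→S→X→D: 18+29+14+13+6 = 80
D→T→X→R→S→D: 18+12+17+14+19 = 80
D→T→X→S→R→D: 18+12+13+14+11 = 68
D→T→S→R→X→D: 18+25+14+17+6 = 80
D→T→S→X→R→D: 18+25+13+17+11 = 84
D→R→T→X→S→D: 11+29+12+13+19 = 84
D→R→T→S→X→D: 11+29+25+13+6 = 84
D→R→X→T→S→D: 11+17+12+25+19 = 84
D→R→S→T→X→D: 11+14+25+12+6 = 68
D→X→T→R→S→D: 6+12+29+14+19 = 80
D→X→R→T→S→D: 6+17+29+25+19 = 96
The minimum is 68.
One optimal route: D → T → X → S → R → D (or its reverse).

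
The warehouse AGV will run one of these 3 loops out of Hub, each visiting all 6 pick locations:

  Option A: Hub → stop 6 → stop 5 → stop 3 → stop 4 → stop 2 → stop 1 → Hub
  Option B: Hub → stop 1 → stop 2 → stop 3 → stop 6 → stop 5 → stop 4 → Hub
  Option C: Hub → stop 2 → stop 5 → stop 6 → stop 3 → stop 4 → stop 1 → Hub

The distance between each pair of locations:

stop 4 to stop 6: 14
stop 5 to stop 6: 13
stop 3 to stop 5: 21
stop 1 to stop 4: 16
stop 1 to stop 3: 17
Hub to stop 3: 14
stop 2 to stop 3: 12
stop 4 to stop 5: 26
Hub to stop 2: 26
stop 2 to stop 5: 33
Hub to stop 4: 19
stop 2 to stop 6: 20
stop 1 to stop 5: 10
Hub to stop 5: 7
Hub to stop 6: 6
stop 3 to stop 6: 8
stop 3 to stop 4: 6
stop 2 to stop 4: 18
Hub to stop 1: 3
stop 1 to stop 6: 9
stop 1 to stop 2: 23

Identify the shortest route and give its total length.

Option A: 6 + 13 + 21 + 6 + 18 + 23 + 3 = 90
Option B: 3 + 23 + 12 + 8 + 13 + 26 + 19 = 104
Option C: 26 + 33 + 13 + 8 + 6 + 16 + 3 = 105

Shortest is Option A, total 90.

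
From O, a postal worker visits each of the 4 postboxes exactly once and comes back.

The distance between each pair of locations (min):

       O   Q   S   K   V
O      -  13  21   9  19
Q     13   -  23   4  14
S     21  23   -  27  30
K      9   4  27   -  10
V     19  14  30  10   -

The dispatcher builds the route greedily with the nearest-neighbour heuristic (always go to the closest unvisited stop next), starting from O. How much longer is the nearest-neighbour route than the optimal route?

1 min longer than the optimal tour.

From O: K=9, Q=13, V=19, S=21 → choose K (9).
From K: Q=4, V=10, S=27 → choose Q (4).
From Q: V=14, S=23 → choose V (14).
From V: S=30 → choose S (30).
NN route O → K → Q → V → S → O costs 78.
Optimal: O → S → Q → K → V → O costs 77 (by enumerating all 12 distinct tours).
Excess = 78 − 77 = 1.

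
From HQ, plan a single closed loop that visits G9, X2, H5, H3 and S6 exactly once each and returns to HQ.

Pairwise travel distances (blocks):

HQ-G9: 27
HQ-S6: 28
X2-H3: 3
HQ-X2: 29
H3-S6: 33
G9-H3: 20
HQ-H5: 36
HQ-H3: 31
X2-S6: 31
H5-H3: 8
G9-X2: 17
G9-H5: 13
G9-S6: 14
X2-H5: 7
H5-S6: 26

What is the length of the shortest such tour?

There are 60 distinct closed tours to check (reversals are equivalent).
HQ-G9-X2-H5-H3-S6-HQ: 27+17+7+8+33+28 = 120
HQ-G9-X2-H5-S6-H3-HQ: 27+17+7+26+33+31 = 141
HQ-G9-X2-H3-H5-S6-HQ: 27+17+3+8+26+28 = 109
HQ-G9-X2-H3-S6-H5-HQ: 27+17+3+33+26+36 = 142
HQ-G9-X2-S6-H5-H3-HQ: 27+17+31+26+8+31 = 140
HQ-G9-X2-S6-H3-H5-HQ: 27+17+31+33+8+36 = 152
HQ-G9-H5-X2-H3-S6-HQ: 27+13+7+3+33+28 = 111
HQ-G9-H5-X2-S6-H3-HQ: 27+13+7+31+33+31 = 142
HQ-G9-H5-H3-X2-S6-HQ: 27+13+8+3+31+28 = 110
HQ-G9-H5-H3-S6-X2-HQ: 27+13+8+33+31+29 = 141
HQ-G9-H5-S6-X2-H3-HQ: 27+13+26+31+3+31 = 131
HQ-G9-H5-S6-H3-X2-HQ: 27+13+26+33+3+29 = 131
HQ-G9-H3-X2-H5-S6-HQ: 27+20+3+7+26+28 = 111
HQ-G9-H3-X2-S6-H5-HQ: 27+20+3+31+26+36 = 143
… (46 more)
HQ-X2-H3-H5-G9-S6-HQ: 29+3+8+13+14+28 = 95  ← best
The minimum is 95.
One optimal route: HQ → X2 → H3 → H5 → G9 → S6 → HQ (or its reverse).

95 blocks — the shortest possible round trip.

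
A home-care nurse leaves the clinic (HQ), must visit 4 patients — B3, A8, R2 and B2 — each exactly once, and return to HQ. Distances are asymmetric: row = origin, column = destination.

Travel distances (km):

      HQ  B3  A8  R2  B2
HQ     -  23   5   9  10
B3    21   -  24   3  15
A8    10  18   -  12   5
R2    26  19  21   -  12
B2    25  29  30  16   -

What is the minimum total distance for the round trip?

HQ→B3→A8→R2→B2→HQ: 23+24+12+12+25 = 96
HQ→B3→A8→B2→R2→HQ: 23+24+5+16+26 = 94
HQ→B3→R2→A8→B2→HQ: 23+3+21+5+25 = 77
HQ→B3→R2→B2→A8→HQ: 23+3+12+30+10 = 78
HQ→B3→B2→A8→R2→HQ: 23+15+30+12+26 = 106
HQ→B3→B2→R2→A8→HQ: 23+15+16+21+10 = 85
HQ→A8→B3→R2→B2→HQ: 5+18+3+12+25 = 63
HQ→A8→B3→B2→R2→HQ: 5+18+15+16+26 = 80
HQ→A8→R2→B3→B2→HQ: 5+12+19+15+25 = 76
HQ→A8→R2→B2→B3→HQ: 5+12+12+29+21 = 79
HQ→A8→B2→B3→R2→HQ: 5+5+29+3+26 = 68
HQ→A8→B2→R2→B3→HQ: 5+5+16+19+21 = 66
HQ→R2→B3→A8→B2→HQ: 9+19+24+5+25 = 82
HQ→R2→B3→B2→A8→HQ: 9+19+15+30+10 = 83
… (10 more)
The minimum is 63.
One optimal route: HQ → A8 → B3 → R2 → B2 → HQ.

Minimum total distance: 63 km.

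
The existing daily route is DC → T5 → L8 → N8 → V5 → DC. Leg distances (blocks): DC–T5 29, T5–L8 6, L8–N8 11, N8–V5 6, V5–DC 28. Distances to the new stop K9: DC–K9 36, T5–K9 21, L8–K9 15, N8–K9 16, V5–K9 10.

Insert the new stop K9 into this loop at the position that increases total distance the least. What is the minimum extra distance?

Insertion cost between consecutive stops i–j is d(i,K9) + d(K9,j) − d(i,j):
  between DC and T5: 36 + 21 − 29 = 28
  between T5 and L8: 21 + 15 − 6 = 30
  between L8 and N8: 15 + 16 − 11 = 20
  between N8 and V5: 16 + 10 − 6 = 20
  between V5 and DC: 10 + 36 − 28 = 18
Cheapest insertion is between V5 and DC, adding 18.
New total = 80 + 18 = 98.

Minimum extra distance: 18 blocks, inserting K9 between V5 and DC.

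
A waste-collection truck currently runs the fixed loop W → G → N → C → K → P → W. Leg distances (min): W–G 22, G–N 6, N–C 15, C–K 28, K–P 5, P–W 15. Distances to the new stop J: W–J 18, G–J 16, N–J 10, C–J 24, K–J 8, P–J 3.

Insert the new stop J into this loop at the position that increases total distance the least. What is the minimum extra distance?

Insertion cost between consecutive stops i–j is d(i,J) + d(J,j) − d(i,j):
  between W and G: 18 + 16 − 22 = 12
  between G and N: 16 + 10 − 6 = 20
  between N and C: 10 + 24 − 15 = 19
  between C and K: 24 + 8 − 28 = 4
  between K and P: 8 + 3 − 5 = 6
  between P and W: 3 + 18 − 15 = 6
Cheapest insertion is between C and K, adding 4.
New total = 91 + 4 = 95.

+4 min — insert J between C and K.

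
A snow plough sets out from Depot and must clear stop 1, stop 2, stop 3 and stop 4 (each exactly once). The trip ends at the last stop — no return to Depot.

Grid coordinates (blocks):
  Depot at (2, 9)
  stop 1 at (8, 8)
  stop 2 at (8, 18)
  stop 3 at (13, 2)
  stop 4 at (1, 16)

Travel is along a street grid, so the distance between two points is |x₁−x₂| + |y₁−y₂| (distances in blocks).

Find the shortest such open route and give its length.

38 blocks — the minimum one-way total.

There are 4! = 24 possible orderings.
Depot → stop 1 → stop 2 → stop 3 → stop 4: 7+10+21+26 = 64
Depot → stop 1 → stop 2 → stop 4 → stop 3: 7+10+9+26 = 52
Depot → stop 1 → stop 3 → stop 2 → stop 4: 7+11+21+9 = 48
Depot → stop 1 → stop 3 → stop 4 → stop 2: 7+11+26+9 = 53
Depot → stop 1 → stop 4 → stop 2 → stop 3: 7+15+9+21 = 52
Depot → stop 1 → stop 4 → stop 3 → stop 2: 7+15+26+21 = 69
Depot → stop 2 → stop 1 → stop 3 → stop 4: 15+10+11+26 = 62
Depot → stop 2 → stop 1 → stop 4 → stop 3: 15+10+15+26 = 66
Depot → stop 2 → stop 3 → stop 1 → stop 4: 15+21+11+15 = 62
Depot → stop 2 → stop 3 → stop 4 → stop 1: 15+21+26+15 = 77
Depot → stop 2 → stop 4 → stop 1 → stop 3: 15+9+15+11 = 50
Depot → stop 2 → stop 4 → stop 3 → stop 1: 15+9+26+11 = 61
Depot → stop 3 → stop 1 → stop 2 → stop 4: 18+11+10+9 = 48
Depot → stop 3 → stop 1 → stop 4 → stop 2: 18+11+15+9 = 53
… (10 more)
Depot → stop 4 → stop 2 → stop 1 → stop 3: 8+9+10+11 = 38  ← best
The minimum is 38.
One shortest path: Depot → stop 4 → stop 2 → stop 1 → stop 3.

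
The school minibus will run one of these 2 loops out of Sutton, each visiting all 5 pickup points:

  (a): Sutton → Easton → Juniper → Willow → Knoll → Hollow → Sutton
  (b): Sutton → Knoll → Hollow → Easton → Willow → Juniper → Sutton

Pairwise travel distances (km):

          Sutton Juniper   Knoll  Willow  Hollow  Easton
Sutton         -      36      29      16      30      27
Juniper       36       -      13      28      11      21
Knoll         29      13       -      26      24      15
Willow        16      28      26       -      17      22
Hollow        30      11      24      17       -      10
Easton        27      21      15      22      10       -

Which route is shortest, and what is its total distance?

149 km — (b) is the shortest.

(a): 27 + 21 + 28 + 26 + 24 + 30 = 156
(b): 29 + 24 + 10 + 22 + 28 + 36 = 149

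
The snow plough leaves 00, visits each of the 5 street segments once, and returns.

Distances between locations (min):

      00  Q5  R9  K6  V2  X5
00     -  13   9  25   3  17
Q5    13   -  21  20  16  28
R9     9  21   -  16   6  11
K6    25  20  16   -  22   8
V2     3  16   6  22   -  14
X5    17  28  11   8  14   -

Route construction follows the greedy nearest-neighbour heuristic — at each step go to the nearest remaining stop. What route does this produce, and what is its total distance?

At 00 the remaining stops are V2 3, R9 9, Q5 13, X5 17, K6 25; go to V2.
At V2 the remaining stops are R9 6, X5 14, Q5 16, K6 22; go to R9.
At R9 the remaining stops are X5 11, K6 16, Q5 21; go to X5.
At X5 the remaining stops are K6 8, Q5 28; go to K6.
At K6 the remaining stops are Q5 20; go to Q5.
Return Q5→00: 13.
Total = 3 + 6 + 11 + 8 + 20 + 13 = 61.

Total distance 61 min via the nearest-neighbour route 00 → V2 → R9 → X5 → K6 → Q5 → 00.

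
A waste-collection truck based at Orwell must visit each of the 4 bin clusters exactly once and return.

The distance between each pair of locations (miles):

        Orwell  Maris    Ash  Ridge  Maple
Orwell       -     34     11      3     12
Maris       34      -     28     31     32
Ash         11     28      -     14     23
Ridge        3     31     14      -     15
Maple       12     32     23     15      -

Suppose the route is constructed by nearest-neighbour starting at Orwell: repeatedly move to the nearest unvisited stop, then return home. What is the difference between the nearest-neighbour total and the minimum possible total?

From Orwell: Ridge=3, Ash=11, Maple=12, Maris=34 → choose Ridge (3).
From Ridge: Ash=14, Maple=15, Maris=31 → choose Ash (14).
From Ash: Maple=23, Maris=28 → choose Maple (23).
From Maple: Maris=32 → choose Maris (32).
NN route Orwell → Ridge → Ash → Maple → Maris → Orwell costs 106.
Optimal: Orwell → Ash → Maris → Maple → Ridge → Orwell costs 89 (by enumerating all 12 distinct tours).
Excess = 106 − 89 = 17.

The nearest-neighbour route is 17 miles longer than optimal.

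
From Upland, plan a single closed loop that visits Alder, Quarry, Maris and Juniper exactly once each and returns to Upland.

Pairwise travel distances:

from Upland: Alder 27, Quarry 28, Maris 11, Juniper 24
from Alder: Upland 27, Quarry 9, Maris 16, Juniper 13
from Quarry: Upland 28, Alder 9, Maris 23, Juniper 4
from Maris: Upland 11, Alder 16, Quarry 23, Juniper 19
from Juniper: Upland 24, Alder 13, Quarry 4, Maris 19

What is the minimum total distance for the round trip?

Shortest round trip = 64.

With 4 stops there are 4!/2 = 12 distinct round trips (a route and its reverse cost the same).
Upland-Alder-Quarry-Maris-Juniper-Upland: 27+9+23+19+24 = 102
Upland-Alder-Quarry-Juniper-Maris-Upland: 27+9+4+19+11 = 70
Upland-Alder-Maris-Quarry-Juniper-Upland: 27+16+23+4+24 = 94
Upland-Alder-Maris-Juniper-Quarry-Upland: 27+16+19+4+28 = 94
Upland-Alder-Juniper-Quarry-Maris-Upland: 27+13+4+23+11 = 78
Upland-Alder-Juniper-Maris-Quarry-Upland: 27+13+19+23+28 = 110
Upland-Quarry-Alder-Maris-Juniper-Upland: 28+9+16+19+24 = 96
Upland-Quarry-Alder-Juniper-Maris-Upland: 28+9+13+19+11 = 80
Upland-Quarry-Maris-Alder-Juniper-Upland: 28+23+16+13+24 = 104
Upland-Quarry-Juniper-Alder-Maris-Upland: 28+4+13+16+11 = 72
Upland-Maris-Alder-Quarry-Juniper-Upland: 11+16+9+4+24 = 64
Upland-Maris-Quarry-Alder-Juniper-Upland: 11+23+9+13+24 = 80
The minimum is 64.
One optimal route: Upland → Maris → Alder → Quarry → Juniper → Upland (or its reverse).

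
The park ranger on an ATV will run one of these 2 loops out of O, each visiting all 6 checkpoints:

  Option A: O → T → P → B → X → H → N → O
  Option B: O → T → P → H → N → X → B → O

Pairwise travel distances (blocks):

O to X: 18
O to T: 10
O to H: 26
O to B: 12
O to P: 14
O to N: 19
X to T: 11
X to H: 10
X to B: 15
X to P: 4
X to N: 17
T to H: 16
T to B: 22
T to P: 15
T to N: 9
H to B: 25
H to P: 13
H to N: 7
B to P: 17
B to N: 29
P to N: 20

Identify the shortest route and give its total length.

89 blocks — Option B is the shortest.

Option A: 10 + 15 + 17 + 15 + 10 + 7 + 19 = 93
Option B: 10 + 15 + 13 + 7 + 17 + 15 + 12 = 89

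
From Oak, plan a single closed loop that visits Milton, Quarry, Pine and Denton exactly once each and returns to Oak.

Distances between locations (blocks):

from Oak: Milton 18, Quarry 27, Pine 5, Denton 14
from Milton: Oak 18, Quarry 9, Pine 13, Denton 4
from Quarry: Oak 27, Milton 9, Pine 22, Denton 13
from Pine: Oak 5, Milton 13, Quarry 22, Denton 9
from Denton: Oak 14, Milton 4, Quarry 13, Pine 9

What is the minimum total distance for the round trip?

With 4 stops there are 4!/2 = 12 distinct round trips (a route and its reverse cost the same).
Oak - Milton - Quarry - Pine - Denton - Oak: 18+9+22+9+14 = 72
Oak - Milton - Quarry - Denton - Pine - Oak: 18+9+13+9+5 = 54
Oak - Milton - Pine - Quarry - Denton - Oak: 18+13+22+13+14 = 80
Oak - Milton - Pine - Denton - Quarry - Oak: 18+13+9+13+27 = 80
Oak - Milton - Denton - Quarry - Pine - Oak: 18+4+13+22+5 = 62
Oak - Milton - Denton - Pine - Quarry - Oak: 18+4+9+22+27 = 80
Oak - Quarry - Milton - Pine - Denton - Oak: 27+9+13+9+14 = 72
Oak - Quarry - Milton - Denton - Pine - Oak: 27+9+4+9+5 = 54
Oak - Quarry - Pine - Milton - Denton - Oak: 27+22+13+4+14 = 80
Oak - Quarry - Denton - Milton - Pine - Oak: 27+13+4+13+5 = 62
Oak - Pine - Milton - Quarry - Denton - Oak: 5+13+9+13+14 = 54
Oak - Pine - Quarry - Milton - Denton - Oak: 5+22+9+4+14 = 54
The minimum is 54.
One optimal route: Oak → Milton → Quarry → Denton → Pine → Oak (or its reverse).

Shortest round trip = 54 blocks.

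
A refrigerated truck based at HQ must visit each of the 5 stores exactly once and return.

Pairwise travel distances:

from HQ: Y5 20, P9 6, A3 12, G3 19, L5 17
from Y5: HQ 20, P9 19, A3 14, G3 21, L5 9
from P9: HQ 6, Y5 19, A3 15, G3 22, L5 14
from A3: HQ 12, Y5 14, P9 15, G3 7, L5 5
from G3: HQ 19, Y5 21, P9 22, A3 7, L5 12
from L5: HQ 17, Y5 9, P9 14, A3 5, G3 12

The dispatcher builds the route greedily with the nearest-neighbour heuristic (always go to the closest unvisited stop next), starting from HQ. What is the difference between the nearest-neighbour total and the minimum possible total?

From HQ: P9=6, A3=12, L5=17, G3=19, Y5=20 → choose P9 (6).
From P9: L5=14, A3=15, Y5=19, G3=22 → choose L5 (14).
From L5: A3=5, Y5=9, G3=12 → choose A3 (5).
From A3: G3=7, Y5=14 → choose G3 (7).
From G3: Y5=21 → choose Y5 (21).
NN route HQ → P9 → L5 → A3 → G3 → Y5 → HQ costs 73.
Optimal: HQ → P9 → Y5 → L5 → A3 → G3 → HQ costs 65 (by enumerating all 60 distinct tours).
Excess = 73 − 65 = 8.

The nearest-neighbour route is 8 longer than optimal.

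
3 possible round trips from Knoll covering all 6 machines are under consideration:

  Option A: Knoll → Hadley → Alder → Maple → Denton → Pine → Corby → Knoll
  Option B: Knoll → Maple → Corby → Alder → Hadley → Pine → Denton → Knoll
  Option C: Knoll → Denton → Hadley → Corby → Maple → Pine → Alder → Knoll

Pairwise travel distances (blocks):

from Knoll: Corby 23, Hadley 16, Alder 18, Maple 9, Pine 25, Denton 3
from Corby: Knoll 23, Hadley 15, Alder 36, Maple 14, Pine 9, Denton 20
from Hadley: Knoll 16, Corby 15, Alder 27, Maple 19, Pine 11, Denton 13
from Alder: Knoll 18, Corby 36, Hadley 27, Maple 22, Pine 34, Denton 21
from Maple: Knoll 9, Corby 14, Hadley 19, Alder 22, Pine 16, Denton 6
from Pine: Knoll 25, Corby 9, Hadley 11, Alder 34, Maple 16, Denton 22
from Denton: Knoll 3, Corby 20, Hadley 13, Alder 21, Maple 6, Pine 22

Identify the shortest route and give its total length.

Option A: 16 + 27 + 22 + 6 + 22 + 9 + 23 = 125
Option B: 9 + 14 + 36 + 27 + 11 + 22 + 3 = 122
Option C: 3 + 13 + 15 + 14 + 16 + 34 + 18 = 113

113 blocks — Option C is the shortest.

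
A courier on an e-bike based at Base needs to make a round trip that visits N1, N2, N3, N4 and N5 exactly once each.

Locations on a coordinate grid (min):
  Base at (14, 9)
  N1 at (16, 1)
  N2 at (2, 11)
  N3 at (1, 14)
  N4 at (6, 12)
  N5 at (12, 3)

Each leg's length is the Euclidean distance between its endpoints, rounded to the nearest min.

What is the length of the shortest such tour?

Shortest round trip = 42 min.

There are 60 distinct closed tours to check (reversals are equivalent).
Base→N1→N2→N3→N4→N5→Base: 8+17+3+5+11+6 = 50
Base→N1→N2→N3→N5→N4→Base: 8+17+3+16+11+9 = 64
Base→N1→N2→N4→N3→N5→Base: 8+17+4+5+16+6 = 56
Base→N1→N2→N4→N5→N3→Base: 8+17+4+11+16+14 = 70
Base→N1→N2→N5→N3→N4→Base: 8+17+13+16+5+9 = 68
Base→N1→N2→N5→N4→N3→Base: 8+17+13+11+5+14 = 68
Base→N1→N3→N2→N4→N5→Base: 8+20+3+4+11+6 = 52
Base→N1→N3→N2→N5→N4→Base: 8+20+3+13+11+9 = 64
Base→N1→N3→N4→N2→N5→Base: 8+20+5+4+13+6 = 56
Base→N1→N3→N4→N5→N2→Base: 8+20+5+11+13+12 = 69
Base→N1→N3→N5→N2→N4→Base: 8+20+16+13+4+9 = 70
Base→N1→N3→N5→N4→N2→Base: 8+20+16+11+4+12 = 71
Base→N1→N4→N2→N3→N5→Base: 8+15+4+3+16+6 = 52
Base→N1→N4→N2→N5→N3→Base: 8+15+4+13+16+14 = 70
… (46 more)
Base→N1→N5→N2→N3→N4→Base: 8+4+13+3+5+9 = 42  ← best
The minimum is 42.
One optimal route: Base → N1 → N5 → N2 → N3 → N4 → Base (or its reverse).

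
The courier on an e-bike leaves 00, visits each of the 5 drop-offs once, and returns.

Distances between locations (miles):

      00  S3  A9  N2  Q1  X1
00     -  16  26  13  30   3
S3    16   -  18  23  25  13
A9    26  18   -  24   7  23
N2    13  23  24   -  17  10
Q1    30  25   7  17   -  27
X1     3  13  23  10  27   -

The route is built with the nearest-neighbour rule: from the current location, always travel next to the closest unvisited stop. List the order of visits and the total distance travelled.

00 → [X1:3 / N2:13 / S3:16 / A9:26 / Q1:30] → X1 (3)
X1 → [N2:10 / S3:13 / A9:23 / Q1:27] → N2 (10)
N2 → [Q1:17 / S3:23 / A9:24] → Q1 (17)
Q1 → [A9:7 / S3:25] → A9 (7)
A9 → [S3:18] → S3 (18)
Return S3→00: 16.
Total = 3 + 10 + 17 + 7 + 18 + 16 = 71.

Total distance 71 miles via the nearest-neighbour route 00 → X1 → N2 → Q1 → A9 → S3 → 00.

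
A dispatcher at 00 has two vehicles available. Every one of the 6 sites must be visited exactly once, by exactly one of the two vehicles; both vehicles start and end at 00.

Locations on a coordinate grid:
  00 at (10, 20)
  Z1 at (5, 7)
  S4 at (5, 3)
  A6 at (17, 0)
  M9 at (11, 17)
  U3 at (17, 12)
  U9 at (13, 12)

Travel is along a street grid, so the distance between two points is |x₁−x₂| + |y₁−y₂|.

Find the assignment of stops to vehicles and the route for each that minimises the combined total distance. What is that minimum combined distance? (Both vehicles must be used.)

Minimum combined distance: 72.

There are 2^5 − 1 = 31 ways to divide the 6 stops into two non-empty groups. For each, the best each vehicle can do is its own shortest tour through its group:
  {Z1} + {S4, A6, M9, U3, U9}: 36 + 64 = 100
  {S4} + {Z1, A6, M9, U3, U9}: 44 + 64 = 108
  {Z1, S4} + {A6, M9, U3, U9}: 44 + 54 = 98
  {A6} + {Z1, S4, M9, U3, U9}: 54 + 58 = 112
  {Z1, A6} + {S4, M9, U3, U9}: 64 + 58 = 122
  {S4, A6} + {Z1, M9, U3, U9}: 64 + 50 = 114
  … (31 splits in total)
  {M9} + {Z1, S4, A6, U3, U9}: 8 + 64 = 72  ← best
Best: vehicle 1 00 → M9 → 00 = 8; vehicle 2 00 → Z1 → S4 → A6 → U3 → U9 → 00 = 64; combined 72.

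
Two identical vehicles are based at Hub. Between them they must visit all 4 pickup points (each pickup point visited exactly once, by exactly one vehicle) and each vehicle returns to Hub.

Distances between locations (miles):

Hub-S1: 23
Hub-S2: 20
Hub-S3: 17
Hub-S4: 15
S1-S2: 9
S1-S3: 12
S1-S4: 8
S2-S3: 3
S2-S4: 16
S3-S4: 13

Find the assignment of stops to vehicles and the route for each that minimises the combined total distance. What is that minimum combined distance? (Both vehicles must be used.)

Minimum combined distance: 82 miles.

Check every non-empty split of the stops between the two vehicles; for each half take its own optimal tour:
  {S1} + {S2, S3, S4}: 46 + 51 = 97
  {S2} + {S1, S3, S4}: 40 + 52 = 92
  {S1, S2} + {S3, S4}: 52 + 45 = 97
  {S3} + {S1, S2, S4}: 34 + 52 = 86
  {S1, S3} + {S2, S4}: 52 + 51 = 103
  {S2, S3} + {S1, S4}: 40 + 46 = 86
  … (7 splits in total)
  {S1, S2, S3} + {S4}: 52 + 30 = 82  ← best
Best: vehicle 1 Hub → S1 → S2 → S3 → Hub = 52; vehicle 2 Hub → S4 → Hub = 30; combined 82.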